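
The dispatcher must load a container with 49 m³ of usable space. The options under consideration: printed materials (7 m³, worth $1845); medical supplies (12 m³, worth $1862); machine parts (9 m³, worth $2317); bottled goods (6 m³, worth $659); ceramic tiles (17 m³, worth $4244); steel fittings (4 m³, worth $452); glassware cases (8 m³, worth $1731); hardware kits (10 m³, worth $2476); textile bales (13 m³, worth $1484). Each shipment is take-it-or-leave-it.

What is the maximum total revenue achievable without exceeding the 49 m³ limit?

11541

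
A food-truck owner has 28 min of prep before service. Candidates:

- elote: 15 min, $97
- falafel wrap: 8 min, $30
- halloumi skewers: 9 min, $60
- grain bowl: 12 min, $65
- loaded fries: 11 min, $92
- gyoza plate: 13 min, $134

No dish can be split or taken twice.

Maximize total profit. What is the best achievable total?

231

Ranking by ratio (profit/min): gyoza plate 10.31, loaded fries 8.36, halloumi skewers 6.67, elote 6.47.
The ratio heuristic lands on loaded fries + gyoza plate (226) but leaves 4 min idle.
Replace loaded fries with elote: the trade gains 5 net, giving 231 at 28 min.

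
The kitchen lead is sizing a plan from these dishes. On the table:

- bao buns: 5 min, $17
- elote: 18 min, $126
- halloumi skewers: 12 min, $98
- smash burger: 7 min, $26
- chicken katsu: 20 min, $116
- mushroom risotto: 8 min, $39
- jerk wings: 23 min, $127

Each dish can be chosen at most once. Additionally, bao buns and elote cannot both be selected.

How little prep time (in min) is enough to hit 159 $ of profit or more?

Need the lightest bundle worth ≥ 159.
Taking elote + mushroom risotto gives 165 (≥ 159) for 26 min.
No combination under 26 min hits 159.

26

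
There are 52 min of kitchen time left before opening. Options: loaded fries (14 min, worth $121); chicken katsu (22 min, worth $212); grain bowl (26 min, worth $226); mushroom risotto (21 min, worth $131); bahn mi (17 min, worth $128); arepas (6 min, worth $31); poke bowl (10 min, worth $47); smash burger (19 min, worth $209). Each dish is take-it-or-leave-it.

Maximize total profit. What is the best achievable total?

468

Taking the top-ratio dishes first gives chicken katsu + arepas + smash burger for 452 (47 min).
The 6 min tied up in arepas is better spent on poke bowl — total rises to 468 (51 min).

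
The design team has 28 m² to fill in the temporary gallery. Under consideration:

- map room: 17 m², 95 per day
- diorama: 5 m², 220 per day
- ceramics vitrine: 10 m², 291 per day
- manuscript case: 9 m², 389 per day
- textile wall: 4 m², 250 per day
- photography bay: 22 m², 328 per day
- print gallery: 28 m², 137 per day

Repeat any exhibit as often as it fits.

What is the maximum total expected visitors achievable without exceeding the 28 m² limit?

Density check — textile wall 62.50, diorama 44.00, manuscript case 43.22 are the best per m².
Taking 7×textile wall: 28 m² used, 1750 in expected visitors.

1750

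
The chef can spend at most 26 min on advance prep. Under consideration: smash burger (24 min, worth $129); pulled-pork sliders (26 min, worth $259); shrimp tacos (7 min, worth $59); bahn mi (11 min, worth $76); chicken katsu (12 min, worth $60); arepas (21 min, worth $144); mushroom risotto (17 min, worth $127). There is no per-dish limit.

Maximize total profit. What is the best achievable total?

Ranking by ratio (profit/min): pulled-pork sliders 9.96, shrimp tacos 8.43, mushroom risotto 7.47.
Pulled-pork sliders uses 26 of the 26 min and totals 259.
Every other selection either busts 26 min or fails to beat 259.

259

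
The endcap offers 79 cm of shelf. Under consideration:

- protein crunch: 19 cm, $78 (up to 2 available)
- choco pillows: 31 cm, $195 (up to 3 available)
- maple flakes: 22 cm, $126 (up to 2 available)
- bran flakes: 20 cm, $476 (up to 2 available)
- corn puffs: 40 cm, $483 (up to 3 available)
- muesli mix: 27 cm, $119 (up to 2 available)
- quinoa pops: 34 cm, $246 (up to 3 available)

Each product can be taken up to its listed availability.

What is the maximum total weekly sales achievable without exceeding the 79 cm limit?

Ranking by ratio (weekly sales/cm): bran flakes 23.80, corn puffs 12.07, quinoa pops 7.24, choco pillows 6.29.
2×bran flakes + quinoa pops uses 74 of the 79 cm and totals 1198.
The spare 5 cm is too small for any remaining product, and no exchange beats 1198.

1198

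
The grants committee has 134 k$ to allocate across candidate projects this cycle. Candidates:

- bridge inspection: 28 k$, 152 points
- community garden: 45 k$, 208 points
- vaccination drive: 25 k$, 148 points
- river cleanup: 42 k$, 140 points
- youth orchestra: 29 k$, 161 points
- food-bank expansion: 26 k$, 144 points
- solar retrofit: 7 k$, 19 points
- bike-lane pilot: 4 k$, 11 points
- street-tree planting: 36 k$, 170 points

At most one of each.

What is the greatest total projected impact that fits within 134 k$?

The ratio heuristic lands on bridge inspection + vaccination drive + youth orchestra + food-bank expansion + solar retrofit + bike-lane pilot (635) but leaves 15 k$ idle.
Dropping food-bank expansion and bike-lane pilot frees 30 k$; slotting in community garden (45 k$) lifts the total to 688 at 134 k$.

688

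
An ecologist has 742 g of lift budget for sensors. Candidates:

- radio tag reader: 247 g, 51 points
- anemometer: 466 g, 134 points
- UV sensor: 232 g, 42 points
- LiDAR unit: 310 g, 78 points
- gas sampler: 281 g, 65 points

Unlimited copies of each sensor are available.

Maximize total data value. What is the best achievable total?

185

By data value per g: anemometer 0.29, LiDAR unit 0.25, gas sampler 0.23 lead.
Best packing: radio tag reader + anemometer — 713 g, 185 total.
Nothing else within 742 g beats 185.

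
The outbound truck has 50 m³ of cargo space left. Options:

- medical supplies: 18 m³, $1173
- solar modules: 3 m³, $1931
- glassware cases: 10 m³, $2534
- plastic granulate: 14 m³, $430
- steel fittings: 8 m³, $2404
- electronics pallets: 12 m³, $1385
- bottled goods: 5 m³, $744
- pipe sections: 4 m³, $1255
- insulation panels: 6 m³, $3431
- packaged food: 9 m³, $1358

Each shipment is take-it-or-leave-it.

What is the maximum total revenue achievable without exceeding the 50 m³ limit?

A density-first pass picks solar modules + glassware cases + steel fittings + bottled goods + pipe sections + insulation panels + packaged food — 13657 at 45 m³.
Dropping packaged food frees 9 m³; slotting in electronics pallets (12 m³) lifts the total to 13684 at 48 m³.
No other feasible combination exceeds 13684.

13684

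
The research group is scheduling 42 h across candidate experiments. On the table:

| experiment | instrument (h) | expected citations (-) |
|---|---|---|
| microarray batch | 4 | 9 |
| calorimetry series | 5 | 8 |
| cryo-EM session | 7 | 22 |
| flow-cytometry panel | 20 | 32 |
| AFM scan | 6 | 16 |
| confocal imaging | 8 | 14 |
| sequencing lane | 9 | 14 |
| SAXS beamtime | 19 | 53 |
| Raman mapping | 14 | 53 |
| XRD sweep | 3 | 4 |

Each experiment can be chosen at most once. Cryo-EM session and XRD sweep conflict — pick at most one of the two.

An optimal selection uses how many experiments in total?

3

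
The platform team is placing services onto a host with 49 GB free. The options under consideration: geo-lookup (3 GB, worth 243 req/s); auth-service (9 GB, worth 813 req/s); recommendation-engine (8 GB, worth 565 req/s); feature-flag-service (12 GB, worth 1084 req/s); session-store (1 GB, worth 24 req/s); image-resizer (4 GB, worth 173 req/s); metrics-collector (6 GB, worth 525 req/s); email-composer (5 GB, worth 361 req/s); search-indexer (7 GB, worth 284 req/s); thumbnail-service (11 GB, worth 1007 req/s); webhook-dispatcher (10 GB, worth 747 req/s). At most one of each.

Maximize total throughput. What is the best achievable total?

The ratio heuristic lands on geo-lookup + auth-service + feature-flag-service + session-store + metrics-collector + email-composer + thumbnail-service (4057) but leaves 2 GB idle.
Dropping session-store and email-composer frees 6 GB; slotting in recommendation-engine (8 GB) lifts the total to 4237 at 49 GB.
Runner-up auth-service + feature-flag-service + session-store + metrics-collector + thumbnail-service + webhook-dispatcher tops out at 4200.

4237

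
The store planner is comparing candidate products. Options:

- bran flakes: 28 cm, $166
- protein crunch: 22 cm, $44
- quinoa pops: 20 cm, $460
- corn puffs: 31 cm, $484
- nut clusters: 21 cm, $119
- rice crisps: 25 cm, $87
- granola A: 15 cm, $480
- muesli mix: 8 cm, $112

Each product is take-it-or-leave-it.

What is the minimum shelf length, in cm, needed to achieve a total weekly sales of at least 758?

Look for the lowest-shelf combination reaching 758.
quinoa pops + granola A: 940 weekly sales at 35 cm.
No combination under 35 cm hits 758.

35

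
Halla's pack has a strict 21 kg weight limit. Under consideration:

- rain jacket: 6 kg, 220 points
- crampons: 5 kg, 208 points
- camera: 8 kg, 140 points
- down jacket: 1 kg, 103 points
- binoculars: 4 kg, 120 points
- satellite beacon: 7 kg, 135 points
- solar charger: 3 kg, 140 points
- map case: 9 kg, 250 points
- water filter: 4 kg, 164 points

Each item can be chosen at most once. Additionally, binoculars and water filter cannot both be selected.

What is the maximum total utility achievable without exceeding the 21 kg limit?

835

Best packing: rain jacket + crampons + down jacket + solar charger + water filter — 19 kg, 835 total.
The spare 2 kg is too small for any remaining item, and no feasible exchange beats 835.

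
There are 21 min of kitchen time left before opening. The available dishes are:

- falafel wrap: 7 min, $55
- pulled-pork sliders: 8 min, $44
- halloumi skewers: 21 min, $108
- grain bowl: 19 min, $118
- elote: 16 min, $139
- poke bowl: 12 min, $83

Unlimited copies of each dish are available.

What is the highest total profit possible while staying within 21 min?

165

Ranking by ratio (profit/min): elote 8.69, falafel wrap 7.86, poke bowl 6.92.
Greedy by ratio would take elote: 16 min used, total 139.
The 16 min tied up in elote is better spent on 3×falafel wrap — total rises to 165 (21 min).
No other feasible combination exceeds 165.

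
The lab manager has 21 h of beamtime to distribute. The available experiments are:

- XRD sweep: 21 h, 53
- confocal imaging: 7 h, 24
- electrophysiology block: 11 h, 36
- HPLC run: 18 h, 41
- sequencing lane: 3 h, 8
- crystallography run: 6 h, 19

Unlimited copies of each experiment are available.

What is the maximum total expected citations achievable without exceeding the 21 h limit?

Taking 3×confocal imaging: 21 h used, 72 in expected citations.
Nothing else within 21 h beats 72.

72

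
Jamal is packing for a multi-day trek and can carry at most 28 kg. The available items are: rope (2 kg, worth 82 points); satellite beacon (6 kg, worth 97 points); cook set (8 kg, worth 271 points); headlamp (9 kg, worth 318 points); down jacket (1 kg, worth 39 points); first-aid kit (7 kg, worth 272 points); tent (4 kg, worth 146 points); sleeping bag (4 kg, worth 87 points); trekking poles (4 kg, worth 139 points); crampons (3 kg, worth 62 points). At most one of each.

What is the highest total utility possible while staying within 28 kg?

1007

The ratio heuristic lands on rope + headlamp + down jacket + first-aid kit + tent + trekking poles (996) but leaves 1 kg idle.
The 7 kg tied up in rope and down jacket and trekking poles is better spent on cook set — total rises to 1007 (28 kg).
Runner-up cook set + headlamp + first-aid kit + trekking poles tops out at 1000.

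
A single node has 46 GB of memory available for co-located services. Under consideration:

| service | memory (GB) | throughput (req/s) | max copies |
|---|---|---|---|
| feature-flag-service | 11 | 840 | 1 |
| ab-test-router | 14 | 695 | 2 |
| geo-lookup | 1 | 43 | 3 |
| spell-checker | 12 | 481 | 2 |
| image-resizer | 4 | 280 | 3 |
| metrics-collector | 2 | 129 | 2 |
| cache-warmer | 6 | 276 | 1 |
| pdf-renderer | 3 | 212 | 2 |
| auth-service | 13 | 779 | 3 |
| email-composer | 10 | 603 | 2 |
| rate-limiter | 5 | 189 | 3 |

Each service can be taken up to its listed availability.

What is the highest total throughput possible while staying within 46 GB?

By throughput per GB: feature-flag-service 76.36, pdf-renderer 70.67, image-resizer 70.00 lead.
A density-first pass picks feature-flag-service + 3×geo-lookup + 3×image-resizer + 2×metrics-collector + 2×pdf-renderer + email-composer — 3094 at 46 GB.
The 13 GB tied up in 3×geo-lookup and email-composer is better spent on auth-service — total rises to 3141 (46 GB).
Every other selection either busts 46 GB or exceeds an availability limit or fails to beat 3141.

3141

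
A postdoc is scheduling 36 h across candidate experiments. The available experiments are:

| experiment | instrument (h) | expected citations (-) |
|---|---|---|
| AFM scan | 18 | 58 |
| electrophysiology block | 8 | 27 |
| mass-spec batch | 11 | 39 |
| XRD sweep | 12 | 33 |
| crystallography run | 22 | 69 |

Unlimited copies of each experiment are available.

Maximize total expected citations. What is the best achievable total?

The ratio heuristic lands on 3×mass-spec batch (117) but leaves 3 h idle.
Dropping 2×mass-spec batch frees 22 h; slotting in 3×electrophysiology block (24 h) lifts the total to 120 at 35 h.
Nothing else within 36 h beats 120.

120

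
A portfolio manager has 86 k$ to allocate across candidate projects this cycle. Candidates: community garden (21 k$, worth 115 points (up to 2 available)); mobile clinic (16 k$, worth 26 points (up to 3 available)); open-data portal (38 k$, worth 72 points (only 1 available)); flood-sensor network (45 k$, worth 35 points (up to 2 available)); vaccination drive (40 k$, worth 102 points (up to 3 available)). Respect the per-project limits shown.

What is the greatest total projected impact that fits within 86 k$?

332

Best packing: 2×community garden + vaccination drive — 82 k$, 332 total.
No other feasible combination exceeds 332.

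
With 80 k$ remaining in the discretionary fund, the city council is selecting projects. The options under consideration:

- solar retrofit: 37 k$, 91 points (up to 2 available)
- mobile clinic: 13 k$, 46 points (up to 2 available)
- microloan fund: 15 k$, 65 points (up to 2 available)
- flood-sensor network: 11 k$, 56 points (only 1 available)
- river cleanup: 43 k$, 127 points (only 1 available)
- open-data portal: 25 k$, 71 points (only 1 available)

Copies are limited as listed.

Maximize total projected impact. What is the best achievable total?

Taking the top-ratio projects first gives 2×mobile clinic + 2×microloan fund + flood-sensor network for 278 (67 k$).
The 13 k$ tied up in mobile clinic is better spent on open-data portal — total rises to 303 (79 k$).

303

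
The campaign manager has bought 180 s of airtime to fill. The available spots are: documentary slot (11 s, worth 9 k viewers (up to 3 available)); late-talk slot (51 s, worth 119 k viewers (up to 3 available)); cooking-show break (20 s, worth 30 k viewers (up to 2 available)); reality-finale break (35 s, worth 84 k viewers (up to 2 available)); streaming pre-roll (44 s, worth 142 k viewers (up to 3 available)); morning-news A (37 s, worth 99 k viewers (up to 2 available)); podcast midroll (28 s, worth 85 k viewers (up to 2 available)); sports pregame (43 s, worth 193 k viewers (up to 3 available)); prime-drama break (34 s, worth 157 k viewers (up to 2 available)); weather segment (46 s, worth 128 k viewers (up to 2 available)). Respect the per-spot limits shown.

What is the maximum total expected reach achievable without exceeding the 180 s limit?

745

Greedy by ratio would take cooking-show break + 2×sports pregame + 2×prime-drama break: 174 s used, total 730.
Dropping cooking-show break and prime-drama break frees 54 s; slotting in documentary slot + sports pregame (54 s) lifts the total to 745 at 174 s.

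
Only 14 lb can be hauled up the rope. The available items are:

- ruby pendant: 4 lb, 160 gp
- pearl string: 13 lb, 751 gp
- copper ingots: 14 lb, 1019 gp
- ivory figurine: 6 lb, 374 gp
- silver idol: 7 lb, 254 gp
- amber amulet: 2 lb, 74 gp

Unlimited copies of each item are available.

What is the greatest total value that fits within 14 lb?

By value per lb: copper ingots 72.79, ivory figurine 62.33, pearl string 57.77, ruby pendant 40.00 lead.
Best packing: copper ingots — 14 lb, 1019 total.
Nothing else within 14 lb beats 1019.

1019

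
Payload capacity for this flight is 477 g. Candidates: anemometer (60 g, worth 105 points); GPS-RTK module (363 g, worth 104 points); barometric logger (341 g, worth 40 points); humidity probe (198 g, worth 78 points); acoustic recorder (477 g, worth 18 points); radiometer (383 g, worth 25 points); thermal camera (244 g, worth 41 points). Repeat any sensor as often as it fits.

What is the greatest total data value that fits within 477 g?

7×anemometer uses 420 of the 477 g and totals 735.
No other feasible combination exceeds 735.

735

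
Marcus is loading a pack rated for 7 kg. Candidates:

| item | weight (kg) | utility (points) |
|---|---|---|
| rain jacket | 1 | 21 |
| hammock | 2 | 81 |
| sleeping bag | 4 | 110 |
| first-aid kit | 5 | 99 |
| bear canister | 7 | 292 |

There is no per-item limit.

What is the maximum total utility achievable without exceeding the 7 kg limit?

292

The ratio ordering already packs tightly: bear canister, 7 kg, 292.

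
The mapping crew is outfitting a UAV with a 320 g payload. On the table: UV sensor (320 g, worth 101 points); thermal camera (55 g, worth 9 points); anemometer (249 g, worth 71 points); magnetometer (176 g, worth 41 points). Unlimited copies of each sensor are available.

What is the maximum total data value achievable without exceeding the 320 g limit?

By data value per g: UV sensor 0.32, anemometer 0.29, magnetometer 0.23, thermal camera 0.16 lead.
The ratio ordering already packs tightly: UV sensor, 320 g, 101.
No other feasible combination exceeds 101.

101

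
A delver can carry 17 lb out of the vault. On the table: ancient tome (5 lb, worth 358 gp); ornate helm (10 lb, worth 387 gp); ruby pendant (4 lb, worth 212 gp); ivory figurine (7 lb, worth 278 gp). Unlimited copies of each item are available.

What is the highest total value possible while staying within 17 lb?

Ranking by ratio (value/lb): ancient tome 71.60, ruby pendant 53.00, ivory figurine 39.71, ornate helm 38.70.
The ratio ordering already packs tightly: 3×ancient tome, 15 lb, 1074.
The spare 2 lb is too small for any remaining item, and no exchange beats 1074.

1074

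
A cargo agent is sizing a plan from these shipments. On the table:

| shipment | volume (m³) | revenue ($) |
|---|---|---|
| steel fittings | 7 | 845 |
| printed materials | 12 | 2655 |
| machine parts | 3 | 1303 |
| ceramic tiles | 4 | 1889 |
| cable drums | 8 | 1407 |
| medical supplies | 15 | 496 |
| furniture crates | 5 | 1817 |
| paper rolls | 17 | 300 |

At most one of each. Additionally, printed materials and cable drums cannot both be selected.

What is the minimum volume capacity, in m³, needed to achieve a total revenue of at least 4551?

12

Look for the lowest-volume combination reaching 4551.
Taking machine parts + ceramic tiles + furniture crates gives 5009 (≥ 4551) for 12 m³.
No combination under 12 m³ hits 4551.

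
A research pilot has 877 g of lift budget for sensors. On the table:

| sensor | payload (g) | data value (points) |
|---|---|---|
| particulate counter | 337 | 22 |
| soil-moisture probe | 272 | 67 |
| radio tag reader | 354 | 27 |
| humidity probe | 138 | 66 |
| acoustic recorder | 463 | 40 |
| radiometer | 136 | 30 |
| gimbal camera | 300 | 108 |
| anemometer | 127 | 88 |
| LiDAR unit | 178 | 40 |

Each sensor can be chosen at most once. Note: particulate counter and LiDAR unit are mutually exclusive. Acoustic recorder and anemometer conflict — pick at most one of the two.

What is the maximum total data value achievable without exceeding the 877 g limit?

Best packing: soil-moisture probe + humidity probe + gimbal camera + anemometer — 837 g, 329 total.
An exhaustive check of the 512 subsets confirms 329.

329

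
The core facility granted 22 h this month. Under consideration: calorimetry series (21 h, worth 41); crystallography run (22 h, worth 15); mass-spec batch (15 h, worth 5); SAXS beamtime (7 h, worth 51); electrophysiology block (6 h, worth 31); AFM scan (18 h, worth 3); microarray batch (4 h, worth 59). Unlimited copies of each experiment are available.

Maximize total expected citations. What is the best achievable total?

The ratio ordering already packs tightly: 5×microarray batch, 20 h, 295.

295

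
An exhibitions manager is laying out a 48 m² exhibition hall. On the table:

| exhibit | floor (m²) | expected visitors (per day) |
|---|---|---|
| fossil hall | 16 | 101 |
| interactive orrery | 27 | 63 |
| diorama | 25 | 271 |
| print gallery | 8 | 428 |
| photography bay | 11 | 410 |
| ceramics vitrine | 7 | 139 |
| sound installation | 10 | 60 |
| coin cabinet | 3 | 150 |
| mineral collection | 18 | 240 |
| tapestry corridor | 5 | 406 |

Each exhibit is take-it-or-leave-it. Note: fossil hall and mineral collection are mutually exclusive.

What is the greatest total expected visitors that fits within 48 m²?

1634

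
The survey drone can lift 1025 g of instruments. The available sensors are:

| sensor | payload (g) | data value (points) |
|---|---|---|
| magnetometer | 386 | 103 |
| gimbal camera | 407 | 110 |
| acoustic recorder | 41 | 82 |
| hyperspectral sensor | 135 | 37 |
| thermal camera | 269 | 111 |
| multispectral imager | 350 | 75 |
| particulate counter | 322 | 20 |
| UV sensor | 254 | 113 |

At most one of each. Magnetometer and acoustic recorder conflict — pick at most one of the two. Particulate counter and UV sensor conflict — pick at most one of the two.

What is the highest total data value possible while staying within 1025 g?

Taking gimbal camera + acoustic recorder + thermal camera + UV sensor: 971 g used, 416 in data value.

416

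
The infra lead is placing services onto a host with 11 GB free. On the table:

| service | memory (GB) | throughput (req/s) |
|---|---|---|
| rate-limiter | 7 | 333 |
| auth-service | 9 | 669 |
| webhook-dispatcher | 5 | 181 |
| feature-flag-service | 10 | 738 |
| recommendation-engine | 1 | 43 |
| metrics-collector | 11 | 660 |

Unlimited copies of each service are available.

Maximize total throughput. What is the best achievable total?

781

By throughput per GB: auth-service 74.33, feature-flag-service 73.80, metrics-collector 60.00 lead.
Greedy by ratio would take auth-service + 2×recommendation-engine: 11 GB used, total 755.
Replace auth-service and recommendation-engine with feature-flag-service: the trade gains 26 net, giving 781 at 11 GB.
No other feasible combination exceeds 781.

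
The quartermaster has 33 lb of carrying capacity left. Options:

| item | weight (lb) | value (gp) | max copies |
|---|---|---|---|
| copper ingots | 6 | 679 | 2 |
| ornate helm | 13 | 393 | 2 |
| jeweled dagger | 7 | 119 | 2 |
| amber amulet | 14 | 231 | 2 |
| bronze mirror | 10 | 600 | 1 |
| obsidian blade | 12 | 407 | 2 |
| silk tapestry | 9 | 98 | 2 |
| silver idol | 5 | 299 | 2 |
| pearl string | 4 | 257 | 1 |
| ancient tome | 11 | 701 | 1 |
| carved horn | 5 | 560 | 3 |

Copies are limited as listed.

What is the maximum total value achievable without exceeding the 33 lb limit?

3337

Filling by ratio: 2×copper ingots + pearl string + 3×carved horn for 3295, with 2 lb left unused.
The 4 lb tied up in pearl string is better spent on silver idol — total rises to 3337 (32 lb).
That's the maximum — no swap from here does better than 3337.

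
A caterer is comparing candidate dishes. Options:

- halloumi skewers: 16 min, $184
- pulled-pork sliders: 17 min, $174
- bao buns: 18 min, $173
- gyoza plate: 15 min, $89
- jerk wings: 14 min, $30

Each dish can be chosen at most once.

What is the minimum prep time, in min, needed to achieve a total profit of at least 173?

Minimise min subject to total profit ≥ 173.
halloumi skewers reaches 184 using 16 min.
Any bundle with less than 16 min falls short of 173.

16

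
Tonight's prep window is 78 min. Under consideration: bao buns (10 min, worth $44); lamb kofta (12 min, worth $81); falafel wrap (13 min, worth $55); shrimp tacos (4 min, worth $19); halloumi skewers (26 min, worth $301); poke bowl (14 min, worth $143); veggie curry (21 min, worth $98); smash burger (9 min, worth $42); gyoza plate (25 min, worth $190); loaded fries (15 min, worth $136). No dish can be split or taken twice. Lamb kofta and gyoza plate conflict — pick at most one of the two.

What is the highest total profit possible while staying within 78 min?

The ratio heuristic lands on lamb kofta + shrimp tacos + halloumi skewers + poke bowl + loaded fries (680) but leaves 7 min idle.
Replace shrimp tacos with bao buns: the trade gains 25 net, giving 705 at 77 min.
The closest alternative, lamb kofta + halloumi skewers + poke bowl + smash burger + loaded fries, reaches only 703.

705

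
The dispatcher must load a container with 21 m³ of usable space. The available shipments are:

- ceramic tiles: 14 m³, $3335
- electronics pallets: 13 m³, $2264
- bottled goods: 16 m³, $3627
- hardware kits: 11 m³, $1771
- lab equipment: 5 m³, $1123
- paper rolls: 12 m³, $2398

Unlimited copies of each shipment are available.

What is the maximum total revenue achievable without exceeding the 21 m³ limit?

4750

Greedy by ratio would take ceramic tiles + lab equipment: 19 m³ used, total 4458.
Replace ceramic tiles with bottled goods: the trade gains 292 net, giving 4750 at 21 m³.
Every other selection either busts 21 m³ or fails to beat 4750.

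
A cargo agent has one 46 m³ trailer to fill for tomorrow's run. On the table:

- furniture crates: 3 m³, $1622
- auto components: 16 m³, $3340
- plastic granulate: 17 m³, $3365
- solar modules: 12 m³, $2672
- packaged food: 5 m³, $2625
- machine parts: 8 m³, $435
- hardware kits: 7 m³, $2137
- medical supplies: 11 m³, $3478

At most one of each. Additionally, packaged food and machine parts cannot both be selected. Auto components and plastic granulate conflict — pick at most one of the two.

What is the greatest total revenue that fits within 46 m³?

13227

Taking furniture crates + plastic granulate + packaged food + hardware kits + medical supplies: 43 m³ used, 13227 in revenue.
Next best is furniture crates + auto components + packaged food + hardware kits + medical supplies at 13202 (42 m³) — short by 25.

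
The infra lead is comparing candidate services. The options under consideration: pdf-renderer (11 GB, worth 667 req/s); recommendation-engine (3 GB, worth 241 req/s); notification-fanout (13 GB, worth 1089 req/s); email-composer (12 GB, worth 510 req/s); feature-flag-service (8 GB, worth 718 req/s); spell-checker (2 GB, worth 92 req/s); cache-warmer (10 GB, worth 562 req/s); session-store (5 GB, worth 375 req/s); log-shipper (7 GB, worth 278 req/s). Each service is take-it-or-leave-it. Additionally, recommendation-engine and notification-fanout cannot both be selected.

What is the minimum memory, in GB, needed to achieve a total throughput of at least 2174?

Minimise GB subject to total throughput ≥ 2174.
notification-fanout + feature-flag-service + session-store: 2182 throughput at 26 GB.
Below 26 GB the best achievable stays under 2174.

26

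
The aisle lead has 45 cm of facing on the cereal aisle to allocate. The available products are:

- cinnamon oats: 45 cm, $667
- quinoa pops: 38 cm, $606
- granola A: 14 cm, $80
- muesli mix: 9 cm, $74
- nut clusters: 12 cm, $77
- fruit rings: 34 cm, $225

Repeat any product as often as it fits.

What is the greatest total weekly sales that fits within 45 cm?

667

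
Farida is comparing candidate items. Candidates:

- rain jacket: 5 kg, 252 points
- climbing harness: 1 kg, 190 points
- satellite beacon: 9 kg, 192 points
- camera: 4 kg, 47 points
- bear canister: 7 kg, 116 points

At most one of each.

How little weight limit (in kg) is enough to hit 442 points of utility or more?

6

Need the lightest bundle worth ≥ 442.
rain jacket + climbing harness: 442 utility at 6 kg.
No combination under 6 kg hits 442.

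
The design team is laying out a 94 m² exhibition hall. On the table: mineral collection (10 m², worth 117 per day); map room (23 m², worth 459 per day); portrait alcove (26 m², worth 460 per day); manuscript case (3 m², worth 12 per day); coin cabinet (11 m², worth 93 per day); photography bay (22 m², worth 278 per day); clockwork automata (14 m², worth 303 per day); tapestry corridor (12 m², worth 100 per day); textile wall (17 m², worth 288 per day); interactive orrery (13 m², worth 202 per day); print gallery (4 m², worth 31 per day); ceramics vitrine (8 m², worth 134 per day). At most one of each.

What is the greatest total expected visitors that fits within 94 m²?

Ranking by ratio (expected visitors/m²): clockwork automata 21.64, map room 19.96, portrait alcove 17.69.
The ratio heuristic lands on map room + portrait alcove + clockwork automata + textile wall + print gallery + ceramics vitrine (1675) but leaves 2 m² idle.
The 12 m² tied up in print gallery and ceramics vitrine is better spent on interactive orrery — total rises to 1712 (93 m²).
Next best is mineral collection + map room + portrait alcove + clockwork automata + interactive orrery + ceramics vitrine at 1675 (94 m²) — short by 37.

1712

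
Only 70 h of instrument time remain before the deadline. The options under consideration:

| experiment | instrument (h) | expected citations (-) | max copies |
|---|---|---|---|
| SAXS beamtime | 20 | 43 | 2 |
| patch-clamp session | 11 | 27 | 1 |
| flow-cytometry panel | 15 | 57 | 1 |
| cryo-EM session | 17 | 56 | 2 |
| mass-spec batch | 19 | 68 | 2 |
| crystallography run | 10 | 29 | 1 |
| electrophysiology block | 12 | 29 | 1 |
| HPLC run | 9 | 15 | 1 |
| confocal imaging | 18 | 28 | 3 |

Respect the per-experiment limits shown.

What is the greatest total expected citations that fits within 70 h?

249

The ratio ordering already packs tightly: flow-cytometry panel + cryo-EM session + 2×mass-spec batch, 70 h, 249.
Every other selection either busts 70 h or exceeds an availability limit or fails to beat 249.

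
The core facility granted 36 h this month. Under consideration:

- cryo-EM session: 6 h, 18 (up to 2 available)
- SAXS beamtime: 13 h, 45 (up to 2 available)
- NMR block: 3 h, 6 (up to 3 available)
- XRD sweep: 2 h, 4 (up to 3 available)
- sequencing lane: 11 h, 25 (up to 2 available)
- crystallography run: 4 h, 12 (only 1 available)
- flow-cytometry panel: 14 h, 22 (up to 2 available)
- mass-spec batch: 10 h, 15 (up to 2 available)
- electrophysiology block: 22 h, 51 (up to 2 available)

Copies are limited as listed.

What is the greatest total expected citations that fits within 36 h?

120

Taking cryo-EM session + 2×SAXS beamtime + crystallography run: 36 h used, 120 in expected citations.
Nothing else within 36 h beats 120.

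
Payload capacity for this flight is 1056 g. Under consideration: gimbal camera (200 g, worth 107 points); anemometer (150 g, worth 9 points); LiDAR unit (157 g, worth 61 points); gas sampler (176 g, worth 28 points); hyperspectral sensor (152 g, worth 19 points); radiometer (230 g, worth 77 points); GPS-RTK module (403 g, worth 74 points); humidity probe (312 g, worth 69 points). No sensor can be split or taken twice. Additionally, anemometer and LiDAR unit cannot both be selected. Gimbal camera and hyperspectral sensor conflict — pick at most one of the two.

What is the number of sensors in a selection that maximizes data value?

Best achievable data value is 319.
gimbal camera + LiDAR unit + radiometer + GPS-RTK module hits 319 at 990 g.
All optima have 4 sensors.

4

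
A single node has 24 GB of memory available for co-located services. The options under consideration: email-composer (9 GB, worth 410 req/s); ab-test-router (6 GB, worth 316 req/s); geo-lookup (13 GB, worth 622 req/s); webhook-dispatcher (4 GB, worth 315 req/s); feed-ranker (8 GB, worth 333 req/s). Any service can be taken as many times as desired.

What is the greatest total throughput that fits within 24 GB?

1890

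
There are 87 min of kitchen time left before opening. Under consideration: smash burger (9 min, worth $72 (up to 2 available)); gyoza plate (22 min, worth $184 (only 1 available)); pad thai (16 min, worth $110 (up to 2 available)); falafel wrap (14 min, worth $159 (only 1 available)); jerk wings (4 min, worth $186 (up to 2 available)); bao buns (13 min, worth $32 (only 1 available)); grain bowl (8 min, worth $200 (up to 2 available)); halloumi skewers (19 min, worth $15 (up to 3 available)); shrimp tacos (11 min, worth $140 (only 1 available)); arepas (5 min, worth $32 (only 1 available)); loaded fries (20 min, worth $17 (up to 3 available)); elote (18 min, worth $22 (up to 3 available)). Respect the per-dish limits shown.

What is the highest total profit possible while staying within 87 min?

The ratio heuristic lands on smash burger + gyoza plate + falafel wrap + 2×jerk wings + 2×grain bowl + shrimp tacos + arepas (1359) but leaves 2 min idle.
Replace smash burger and arepas with pad thai: the trade gains 6 net, giving 1365 at 87 min.
That's the maximum — no swap from here does better than 1365.

1365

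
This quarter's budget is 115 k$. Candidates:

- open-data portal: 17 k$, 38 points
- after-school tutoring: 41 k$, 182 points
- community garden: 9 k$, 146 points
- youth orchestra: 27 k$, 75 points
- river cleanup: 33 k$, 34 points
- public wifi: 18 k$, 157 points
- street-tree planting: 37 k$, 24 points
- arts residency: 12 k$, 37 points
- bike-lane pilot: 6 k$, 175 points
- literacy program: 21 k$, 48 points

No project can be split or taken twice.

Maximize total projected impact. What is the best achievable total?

Density check — bike-lane pilot 29.17, community garden 16.22, public wifi 8.72 are the best per k$.
After-school tutoring + community garden + youth orchestra + public wifi + arts residency + bike-lane pilot uses 113 of the 115 k$ and totals 772.
Next best is open-data portal + after-school tutoring + community garden + public wifi + bike-lane pilot + literacy program at 746 (112 k$) — short by 26.

772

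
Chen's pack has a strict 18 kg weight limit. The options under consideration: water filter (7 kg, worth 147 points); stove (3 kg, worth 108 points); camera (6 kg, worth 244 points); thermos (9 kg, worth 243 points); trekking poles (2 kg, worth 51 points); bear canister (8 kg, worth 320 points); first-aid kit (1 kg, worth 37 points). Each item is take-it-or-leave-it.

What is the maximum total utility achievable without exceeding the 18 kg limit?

Density check — camera 40.67, bear canister 40.00, first-aid kit 37.00 are the best per kg.
Taking stove + camera + bear canister + first-aid kit: 18 kg used, 709 in utility.
Nothing else within 18 kg beats 709.

709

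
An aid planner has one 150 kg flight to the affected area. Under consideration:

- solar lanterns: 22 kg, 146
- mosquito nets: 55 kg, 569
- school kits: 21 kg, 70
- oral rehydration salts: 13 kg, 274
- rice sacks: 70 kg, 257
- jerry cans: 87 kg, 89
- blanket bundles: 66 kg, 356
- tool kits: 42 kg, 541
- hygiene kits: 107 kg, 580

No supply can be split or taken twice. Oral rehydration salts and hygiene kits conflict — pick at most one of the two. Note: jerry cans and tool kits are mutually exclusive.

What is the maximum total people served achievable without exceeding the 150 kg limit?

Ranking by ratio (people served/kg): oral rehydration salts 21.08, tool kits 12.88, mosquito nets 10.35, solar lanterns 6.64.
The ratio ordering already packs tightly: solar lanterns + mosquito nets + oral rehydration salts + tool kits, 132 kg, 1530.
Next best is mosquito nets + school kits + oral rehydration salts + tool kits at 1454 (131 kg) — short by 76.

1530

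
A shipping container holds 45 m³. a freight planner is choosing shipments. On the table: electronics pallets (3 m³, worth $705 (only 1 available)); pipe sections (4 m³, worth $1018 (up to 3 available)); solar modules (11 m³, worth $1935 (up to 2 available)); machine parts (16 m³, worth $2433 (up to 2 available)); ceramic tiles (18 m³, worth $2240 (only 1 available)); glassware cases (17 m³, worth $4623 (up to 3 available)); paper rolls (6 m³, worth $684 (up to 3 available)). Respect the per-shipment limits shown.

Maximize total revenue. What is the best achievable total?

The ratio ordering already packs tightly: electronics pallets + 2×pipe sections + 2×glassware cases, 45 m³, 11987.
No other feasible combination exceeds 11987.

11987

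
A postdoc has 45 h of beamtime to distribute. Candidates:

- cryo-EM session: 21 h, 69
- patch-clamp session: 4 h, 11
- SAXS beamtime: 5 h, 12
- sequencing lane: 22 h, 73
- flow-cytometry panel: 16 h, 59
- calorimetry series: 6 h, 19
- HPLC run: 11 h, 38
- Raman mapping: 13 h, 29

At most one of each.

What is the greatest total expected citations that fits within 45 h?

A density-first pass picks patch-clamp session + SAXS beamtime + flow-cytometry panel + calorimetry series + HPLC run — 139 at 42 h.
The 20 h tied up in patch-clamp session and SAXS beamtime and HPLC run is better spent on sequencing lane — total rises to 151 (44 h).
The spare 1 h is too small for any remaining experiment, and no exchange beats 151.

151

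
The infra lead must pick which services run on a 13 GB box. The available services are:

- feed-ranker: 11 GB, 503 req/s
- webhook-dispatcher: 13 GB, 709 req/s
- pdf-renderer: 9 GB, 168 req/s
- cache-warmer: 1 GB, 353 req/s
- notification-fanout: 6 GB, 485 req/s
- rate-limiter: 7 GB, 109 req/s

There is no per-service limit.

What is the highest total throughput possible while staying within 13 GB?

4589

Density check — cache-warmer 353.00, notification-fanout 80.83, webhook-dispatcher 54.54 are the best per GB.
13×cache-warmer uses 13 of the 13 GB and totals 4589.
Every other selection either busts 13 GB or fails to beat 4589.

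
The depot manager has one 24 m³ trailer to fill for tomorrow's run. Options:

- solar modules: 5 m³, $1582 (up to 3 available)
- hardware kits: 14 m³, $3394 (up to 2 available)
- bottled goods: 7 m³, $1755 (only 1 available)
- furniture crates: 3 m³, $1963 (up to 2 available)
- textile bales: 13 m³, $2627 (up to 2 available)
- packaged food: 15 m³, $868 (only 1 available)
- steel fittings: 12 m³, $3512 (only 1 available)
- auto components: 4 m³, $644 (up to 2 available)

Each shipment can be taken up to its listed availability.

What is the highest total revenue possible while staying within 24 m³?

9020

Greedy by ratio would take 3×solar modules + 2×furniture crates: 21 m³ used, total 8672.
The 10 m³ tied up in 2×solar modules is better spent on steel fittings — total rises to 9020 (23 m³).
Nothing else within 24 m³ beats 9020.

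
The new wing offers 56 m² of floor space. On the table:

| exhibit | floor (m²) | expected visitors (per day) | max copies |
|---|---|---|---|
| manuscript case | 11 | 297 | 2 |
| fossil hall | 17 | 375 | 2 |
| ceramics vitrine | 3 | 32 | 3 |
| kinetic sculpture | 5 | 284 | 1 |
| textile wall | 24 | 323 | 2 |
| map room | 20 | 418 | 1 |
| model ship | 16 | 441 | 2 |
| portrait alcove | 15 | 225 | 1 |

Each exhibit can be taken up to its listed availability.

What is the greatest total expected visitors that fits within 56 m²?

1541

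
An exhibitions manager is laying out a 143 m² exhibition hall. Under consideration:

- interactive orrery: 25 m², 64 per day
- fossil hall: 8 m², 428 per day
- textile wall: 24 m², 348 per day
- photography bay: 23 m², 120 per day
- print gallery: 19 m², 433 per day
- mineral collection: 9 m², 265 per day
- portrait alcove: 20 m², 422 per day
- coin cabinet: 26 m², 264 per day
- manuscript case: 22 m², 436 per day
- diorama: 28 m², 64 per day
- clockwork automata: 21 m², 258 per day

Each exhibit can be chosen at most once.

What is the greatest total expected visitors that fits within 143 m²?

2596

The ratio heuristic lands on fossil hall + textile wall + print gallery + mineral collection + portrait alcove + manuscript case + clockwork automata (2590) but leaves 20 m² idle.
Replace clockwork automata with coin cabinet: the trade gains 6 net, giving 2596 at 128 m².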